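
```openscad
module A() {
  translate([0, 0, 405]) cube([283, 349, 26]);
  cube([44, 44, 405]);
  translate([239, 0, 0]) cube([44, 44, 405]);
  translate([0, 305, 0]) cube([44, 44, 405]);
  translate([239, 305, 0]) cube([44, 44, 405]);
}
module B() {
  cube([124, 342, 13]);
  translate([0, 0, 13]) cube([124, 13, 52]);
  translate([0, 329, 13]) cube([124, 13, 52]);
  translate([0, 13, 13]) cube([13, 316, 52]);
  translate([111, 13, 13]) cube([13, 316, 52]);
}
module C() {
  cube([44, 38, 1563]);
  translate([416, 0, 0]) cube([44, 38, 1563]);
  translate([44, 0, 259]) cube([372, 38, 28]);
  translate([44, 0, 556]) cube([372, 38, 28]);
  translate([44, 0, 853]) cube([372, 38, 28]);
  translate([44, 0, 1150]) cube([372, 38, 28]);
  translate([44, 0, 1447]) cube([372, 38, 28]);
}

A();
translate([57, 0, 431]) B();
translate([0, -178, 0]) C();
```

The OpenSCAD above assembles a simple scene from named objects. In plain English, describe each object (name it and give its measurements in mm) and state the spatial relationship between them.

A is a four-legged stool. The seat is a 283×349×26 mm slab whose top surface is at z = 431 mm; four square legs, each 44×44 mm in cross-section, run from the floor (z = 0) to the underside of the seat, each flush with a corner of the seat.

B is an open storage box with external size 124×342×65 mm and wall thickness 13 mm (the base is also 13 mm thick). The base covers the whole footprint; the four walls stand on the base, with the y-facing walls full-width and the x-facing walls fitting between their inner faces.

C is a wooden ladder with two side rails of 44×38 mm section and 1563 mm height, set 460 mm apart overall. Between them run 5 rectangular rungs (38 mm deep, 28 mm thick), front faces flush with the rails' −y face. The bottom of the first rung is 259 mm above the floor and each subsequent rung is 297 mm higher than the one below.

The open box is on top of the stool. The ladder is on the floor beside the stool on its −y side.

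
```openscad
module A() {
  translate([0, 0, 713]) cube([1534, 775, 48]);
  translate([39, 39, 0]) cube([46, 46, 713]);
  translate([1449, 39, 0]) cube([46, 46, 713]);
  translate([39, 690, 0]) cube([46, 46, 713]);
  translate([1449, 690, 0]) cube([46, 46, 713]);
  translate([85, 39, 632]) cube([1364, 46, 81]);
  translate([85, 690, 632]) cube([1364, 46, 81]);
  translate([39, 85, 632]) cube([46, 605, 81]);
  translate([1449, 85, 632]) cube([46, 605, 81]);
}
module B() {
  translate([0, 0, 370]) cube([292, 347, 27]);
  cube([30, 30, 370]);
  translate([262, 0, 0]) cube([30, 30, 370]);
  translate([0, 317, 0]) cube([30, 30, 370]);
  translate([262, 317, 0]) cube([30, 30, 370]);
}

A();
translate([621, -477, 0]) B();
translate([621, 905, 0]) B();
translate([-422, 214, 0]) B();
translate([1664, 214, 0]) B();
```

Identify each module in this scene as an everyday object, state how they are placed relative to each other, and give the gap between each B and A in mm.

A is a table. B is a stool. Four stools sit around the table at the −y, +y, −x, +x sides. The gap between each stool and the table is 130 mm.

Each stool's nearest face is 130 mm from the table's bounding box.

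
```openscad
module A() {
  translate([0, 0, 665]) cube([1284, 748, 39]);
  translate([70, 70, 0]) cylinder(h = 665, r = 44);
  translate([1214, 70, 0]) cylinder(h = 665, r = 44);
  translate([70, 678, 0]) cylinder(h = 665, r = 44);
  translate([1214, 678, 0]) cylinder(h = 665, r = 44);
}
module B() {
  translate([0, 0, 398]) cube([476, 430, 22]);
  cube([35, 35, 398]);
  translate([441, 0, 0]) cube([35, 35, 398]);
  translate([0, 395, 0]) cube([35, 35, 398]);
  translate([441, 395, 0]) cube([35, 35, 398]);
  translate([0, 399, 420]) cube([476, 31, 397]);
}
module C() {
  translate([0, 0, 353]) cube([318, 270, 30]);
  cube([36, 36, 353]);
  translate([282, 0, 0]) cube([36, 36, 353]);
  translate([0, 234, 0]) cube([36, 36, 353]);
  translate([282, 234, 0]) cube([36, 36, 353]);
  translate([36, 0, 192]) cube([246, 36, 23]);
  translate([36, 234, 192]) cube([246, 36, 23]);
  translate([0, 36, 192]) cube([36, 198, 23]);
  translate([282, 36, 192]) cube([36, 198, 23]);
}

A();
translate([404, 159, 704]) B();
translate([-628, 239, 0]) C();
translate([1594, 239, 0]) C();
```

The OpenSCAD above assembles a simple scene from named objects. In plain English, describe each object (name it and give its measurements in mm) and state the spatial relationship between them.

A is a rectangular dining table. The top is 1284×748×39 mm with its upper surface at z = 704 mm. It stands on four round legs of 88 mm diameter, each leg's bounding box inset 26 mm from the nearest pair of top edges, running from the floor to the underside of the top.

B is a chair: 476×430 mm seat, 22 mm thick, top at z = 420 mm, on four 35 mm square corner legs flush with the seat edges. A 31 mm thick backrest slab spans the full seat width, extending 397 mm above the seat top, its back face flush with the seat's +y edge.

C is a four-legged stool. The seat is 318×270 mm, 30 mm thick, top at z = 383 mm. It stands on four square legs, each 36×36 mm in cross-section, from z = 0 to the seat underside, each flush with a corner of the seat. Four stretchers, 36 mm wide and 23 mm tall, connect adjacent legs with their undersides at z = 192 mm, each running between the inner faces of the legs it joins and aligned with the legs' outer faces on the other axis.

The chair is on top of the table, centred. Two stools sit around the table at the −x, +x sides.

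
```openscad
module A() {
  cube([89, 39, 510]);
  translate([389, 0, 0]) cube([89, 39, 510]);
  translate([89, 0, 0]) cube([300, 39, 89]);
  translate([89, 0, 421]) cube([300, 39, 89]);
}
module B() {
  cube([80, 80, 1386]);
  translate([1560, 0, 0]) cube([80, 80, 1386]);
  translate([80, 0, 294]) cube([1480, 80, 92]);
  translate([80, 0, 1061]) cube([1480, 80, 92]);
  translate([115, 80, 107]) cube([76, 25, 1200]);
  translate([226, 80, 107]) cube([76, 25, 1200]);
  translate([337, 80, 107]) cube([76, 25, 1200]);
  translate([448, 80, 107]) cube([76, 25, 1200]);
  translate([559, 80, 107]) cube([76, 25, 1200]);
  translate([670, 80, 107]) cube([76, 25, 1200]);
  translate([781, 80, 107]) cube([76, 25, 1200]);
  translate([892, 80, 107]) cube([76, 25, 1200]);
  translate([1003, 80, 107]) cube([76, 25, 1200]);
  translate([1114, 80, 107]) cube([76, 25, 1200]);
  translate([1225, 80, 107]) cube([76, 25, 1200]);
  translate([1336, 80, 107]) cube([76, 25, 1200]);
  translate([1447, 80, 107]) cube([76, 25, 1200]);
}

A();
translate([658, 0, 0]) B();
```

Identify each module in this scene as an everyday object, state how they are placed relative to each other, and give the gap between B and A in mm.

The fence section's nearest face is 180 mm from the picture frame's +x face.

A is a picture frame. B is a fence section. The fence section is on the floor beside the picture frame on its +x side. The gap between the fence section and the picture frame is 180 mm.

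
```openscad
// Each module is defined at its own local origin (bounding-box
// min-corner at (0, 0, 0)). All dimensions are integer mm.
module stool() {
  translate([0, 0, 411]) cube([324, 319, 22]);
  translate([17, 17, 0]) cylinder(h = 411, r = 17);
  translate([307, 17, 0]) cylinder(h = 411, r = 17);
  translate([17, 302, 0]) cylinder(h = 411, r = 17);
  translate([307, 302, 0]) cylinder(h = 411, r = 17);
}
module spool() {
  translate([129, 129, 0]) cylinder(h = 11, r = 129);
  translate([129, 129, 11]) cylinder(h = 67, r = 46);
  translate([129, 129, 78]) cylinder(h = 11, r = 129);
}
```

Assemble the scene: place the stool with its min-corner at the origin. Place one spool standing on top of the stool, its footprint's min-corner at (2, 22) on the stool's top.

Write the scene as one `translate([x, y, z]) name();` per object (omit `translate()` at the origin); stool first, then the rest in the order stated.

stool();
translate([2, 22, 433]) spool();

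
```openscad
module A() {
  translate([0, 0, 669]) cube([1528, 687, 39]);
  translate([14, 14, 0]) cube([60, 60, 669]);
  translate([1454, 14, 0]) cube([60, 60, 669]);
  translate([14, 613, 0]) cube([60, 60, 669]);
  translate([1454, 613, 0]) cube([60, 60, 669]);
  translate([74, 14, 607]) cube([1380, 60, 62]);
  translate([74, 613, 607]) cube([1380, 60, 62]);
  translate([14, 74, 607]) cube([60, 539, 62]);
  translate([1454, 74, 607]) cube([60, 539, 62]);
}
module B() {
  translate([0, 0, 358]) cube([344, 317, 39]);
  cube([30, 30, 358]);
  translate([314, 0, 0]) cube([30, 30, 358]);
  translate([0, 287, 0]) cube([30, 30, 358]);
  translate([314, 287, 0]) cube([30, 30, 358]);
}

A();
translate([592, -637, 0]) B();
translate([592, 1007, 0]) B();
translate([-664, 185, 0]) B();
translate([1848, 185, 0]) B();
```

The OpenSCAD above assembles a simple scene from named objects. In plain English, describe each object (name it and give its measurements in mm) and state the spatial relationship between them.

A is a table with a 1528×687 mm rectangular top, 39 mm thick, top surface at z = 708 mm, supported by four 60×60 mm square legs, each inset 14 mm from the nearest pair of top edges, running from the floor. Four apron rails, 60 mm thick and 62 mm tall, run between adjacent legs with their top edges flush with the underside of the top and their outer faces flush with the legs' outer faces.

B is a four-legged stool. The seat is a 344×317×39 mm slab whose top surface is at z = 397 mm; four square legs, each 30×30 mm in cross-section, run from the floor (z = 0) to the underside of the seat, each flush with a corner of the seat.

Four stools sit around the table at the −y, +y, −x, +x sides.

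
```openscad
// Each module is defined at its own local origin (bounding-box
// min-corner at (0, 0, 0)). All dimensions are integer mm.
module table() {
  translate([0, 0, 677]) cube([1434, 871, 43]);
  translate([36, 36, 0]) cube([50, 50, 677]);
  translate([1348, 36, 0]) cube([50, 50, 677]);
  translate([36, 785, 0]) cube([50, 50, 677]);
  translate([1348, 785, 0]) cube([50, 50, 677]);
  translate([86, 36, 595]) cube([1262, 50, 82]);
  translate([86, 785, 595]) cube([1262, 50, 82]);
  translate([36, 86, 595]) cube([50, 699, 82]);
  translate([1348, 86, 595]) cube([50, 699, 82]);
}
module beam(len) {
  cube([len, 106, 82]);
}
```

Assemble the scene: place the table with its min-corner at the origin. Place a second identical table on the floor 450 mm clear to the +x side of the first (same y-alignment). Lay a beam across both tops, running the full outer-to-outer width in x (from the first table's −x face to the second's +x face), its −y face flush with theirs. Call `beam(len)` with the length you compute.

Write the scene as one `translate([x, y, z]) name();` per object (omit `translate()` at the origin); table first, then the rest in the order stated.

table();
translate([1884, 0, 0]) table();
translate([0, 0, 720]) beam(3318);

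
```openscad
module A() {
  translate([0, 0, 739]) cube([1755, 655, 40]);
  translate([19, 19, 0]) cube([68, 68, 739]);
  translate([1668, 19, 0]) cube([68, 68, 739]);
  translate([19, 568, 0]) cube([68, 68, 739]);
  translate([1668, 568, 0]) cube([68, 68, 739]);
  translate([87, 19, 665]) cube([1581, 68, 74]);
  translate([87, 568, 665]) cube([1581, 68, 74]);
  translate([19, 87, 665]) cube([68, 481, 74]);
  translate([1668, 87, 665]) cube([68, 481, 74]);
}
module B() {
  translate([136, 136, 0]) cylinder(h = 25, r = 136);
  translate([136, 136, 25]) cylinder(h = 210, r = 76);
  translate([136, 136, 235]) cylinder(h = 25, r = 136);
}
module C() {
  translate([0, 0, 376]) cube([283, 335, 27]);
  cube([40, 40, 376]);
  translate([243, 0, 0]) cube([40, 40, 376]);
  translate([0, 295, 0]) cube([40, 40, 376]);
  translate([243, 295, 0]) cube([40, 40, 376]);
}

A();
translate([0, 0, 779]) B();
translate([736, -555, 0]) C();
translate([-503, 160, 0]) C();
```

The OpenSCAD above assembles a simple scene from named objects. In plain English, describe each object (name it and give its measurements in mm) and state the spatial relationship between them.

A is a table: top 1755 mm (x) × 655 mm (y), 40 mm thick, upper face at z = 779 mm, on four 68×68 mm square legs, each inset 19 mm from the nearest pair of top edges, running from z = 0 to the bottom of the top. Four apron rails, 68 mm thick and 74 mm tall, run between adjacent legs with their top edges flush with the underside of the top and their outer faces flush with the legs' outer faces.

B is a spool: two coaxial disc flanges of radius 136 mm and thickness 25 mm, joined by a core cylinder of radius 76 mm and height 210 mm. The lower flange rests on z = 0 and the three cylinders share a vertical axis.

C is a four-legged stool. The seat is a 283×335×27 mm slab whose top surface is at z = 403 mm; four square legs, each 40×40 mm in cross-section, run from the floor (z = 0) to the underside of the seat, each flush with a corner of the seat.

The spool is on top of the table. Two stools sit around the table at the −y, −x sides.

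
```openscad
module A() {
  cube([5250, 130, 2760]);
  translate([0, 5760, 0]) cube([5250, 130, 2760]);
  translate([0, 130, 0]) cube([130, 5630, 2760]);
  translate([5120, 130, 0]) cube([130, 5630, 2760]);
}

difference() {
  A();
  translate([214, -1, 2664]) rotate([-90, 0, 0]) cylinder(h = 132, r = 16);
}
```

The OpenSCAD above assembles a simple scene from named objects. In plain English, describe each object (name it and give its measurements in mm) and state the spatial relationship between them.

A is the wall frame of a small rectangular building: four walls, each 2760 mm tall and 130 mm thick, enclosing a footprint 5250 mm (x) by 5890 mm (y) outside-to-outside, with no floor or roof. The front and back walls (the −y and +y sides) span the full width; the two side walls fit between them.

The house frame has a circular hole of radius 16 mm through its front wall, centred at (x = 214, z = 2664).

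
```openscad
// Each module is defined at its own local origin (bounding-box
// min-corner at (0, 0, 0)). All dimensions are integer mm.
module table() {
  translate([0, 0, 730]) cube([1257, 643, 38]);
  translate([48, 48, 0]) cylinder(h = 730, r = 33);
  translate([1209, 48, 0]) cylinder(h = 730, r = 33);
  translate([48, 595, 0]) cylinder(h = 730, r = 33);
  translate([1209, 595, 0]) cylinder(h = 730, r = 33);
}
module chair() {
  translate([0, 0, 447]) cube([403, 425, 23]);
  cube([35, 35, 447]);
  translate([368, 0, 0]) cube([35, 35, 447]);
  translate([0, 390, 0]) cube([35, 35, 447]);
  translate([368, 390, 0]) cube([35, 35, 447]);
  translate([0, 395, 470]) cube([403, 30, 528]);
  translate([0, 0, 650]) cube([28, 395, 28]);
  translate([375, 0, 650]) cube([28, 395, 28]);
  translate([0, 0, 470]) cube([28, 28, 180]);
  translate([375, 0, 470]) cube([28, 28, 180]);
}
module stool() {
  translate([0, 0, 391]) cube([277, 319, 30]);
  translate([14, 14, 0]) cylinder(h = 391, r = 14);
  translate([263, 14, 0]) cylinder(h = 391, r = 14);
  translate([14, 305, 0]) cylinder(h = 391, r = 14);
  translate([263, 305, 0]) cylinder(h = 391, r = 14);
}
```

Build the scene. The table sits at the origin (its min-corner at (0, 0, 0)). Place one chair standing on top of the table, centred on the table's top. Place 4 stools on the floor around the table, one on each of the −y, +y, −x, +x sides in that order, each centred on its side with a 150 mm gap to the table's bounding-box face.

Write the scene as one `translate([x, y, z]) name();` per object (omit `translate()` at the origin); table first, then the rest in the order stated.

table();
translate([427, 109, 768]) chair();
translate([490, -469, 0]) stool();
translate([490, 793, 0]) stool();
translate([-427, 162, 0]) stool();
translate([1407, 162, 0]) stool();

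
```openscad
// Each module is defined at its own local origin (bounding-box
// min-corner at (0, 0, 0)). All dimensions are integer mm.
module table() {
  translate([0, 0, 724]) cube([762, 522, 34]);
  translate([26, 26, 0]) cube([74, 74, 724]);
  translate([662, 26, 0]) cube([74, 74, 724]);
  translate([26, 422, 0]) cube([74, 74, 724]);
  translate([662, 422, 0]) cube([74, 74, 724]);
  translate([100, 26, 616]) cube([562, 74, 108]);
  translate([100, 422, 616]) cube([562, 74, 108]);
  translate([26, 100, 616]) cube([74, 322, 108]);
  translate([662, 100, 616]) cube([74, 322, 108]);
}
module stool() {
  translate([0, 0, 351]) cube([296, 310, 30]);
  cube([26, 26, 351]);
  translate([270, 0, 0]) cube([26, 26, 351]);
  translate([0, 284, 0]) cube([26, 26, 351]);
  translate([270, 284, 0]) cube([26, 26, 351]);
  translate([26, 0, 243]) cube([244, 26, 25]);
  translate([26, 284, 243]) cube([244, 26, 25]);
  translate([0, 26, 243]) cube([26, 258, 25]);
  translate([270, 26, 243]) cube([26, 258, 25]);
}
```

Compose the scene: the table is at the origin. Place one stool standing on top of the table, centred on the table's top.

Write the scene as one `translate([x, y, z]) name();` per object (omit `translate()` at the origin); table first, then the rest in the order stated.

table();
translate([233, 106, 758]) stool();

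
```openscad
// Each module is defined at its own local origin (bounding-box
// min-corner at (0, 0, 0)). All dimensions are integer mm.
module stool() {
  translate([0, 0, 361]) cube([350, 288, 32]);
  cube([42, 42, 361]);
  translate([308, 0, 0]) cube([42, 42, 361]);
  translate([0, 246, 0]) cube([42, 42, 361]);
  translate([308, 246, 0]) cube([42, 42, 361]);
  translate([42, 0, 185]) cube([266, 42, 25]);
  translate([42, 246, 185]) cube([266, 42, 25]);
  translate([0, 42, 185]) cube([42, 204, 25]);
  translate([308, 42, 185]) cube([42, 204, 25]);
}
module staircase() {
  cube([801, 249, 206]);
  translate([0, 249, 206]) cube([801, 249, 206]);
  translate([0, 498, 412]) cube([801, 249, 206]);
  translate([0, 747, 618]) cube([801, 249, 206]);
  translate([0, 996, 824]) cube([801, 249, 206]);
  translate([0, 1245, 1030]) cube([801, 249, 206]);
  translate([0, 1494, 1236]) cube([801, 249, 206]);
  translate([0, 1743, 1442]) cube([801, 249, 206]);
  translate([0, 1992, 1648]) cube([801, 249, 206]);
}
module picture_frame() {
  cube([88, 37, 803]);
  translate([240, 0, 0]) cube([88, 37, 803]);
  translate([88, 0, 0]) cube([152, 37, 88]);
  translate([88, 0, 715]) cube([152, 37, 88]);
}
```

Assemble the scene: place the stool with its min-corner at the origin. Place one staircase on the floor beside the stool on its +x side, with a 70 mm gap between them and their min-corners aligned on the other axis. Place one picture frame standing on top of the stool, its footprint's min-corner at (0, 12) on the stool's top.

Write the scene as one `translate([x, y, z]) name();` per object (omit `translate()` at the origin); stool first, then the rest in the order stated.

stool();
translate([420, 0, 0]) staircase();
translate([0, 12, 393]) picture_frame();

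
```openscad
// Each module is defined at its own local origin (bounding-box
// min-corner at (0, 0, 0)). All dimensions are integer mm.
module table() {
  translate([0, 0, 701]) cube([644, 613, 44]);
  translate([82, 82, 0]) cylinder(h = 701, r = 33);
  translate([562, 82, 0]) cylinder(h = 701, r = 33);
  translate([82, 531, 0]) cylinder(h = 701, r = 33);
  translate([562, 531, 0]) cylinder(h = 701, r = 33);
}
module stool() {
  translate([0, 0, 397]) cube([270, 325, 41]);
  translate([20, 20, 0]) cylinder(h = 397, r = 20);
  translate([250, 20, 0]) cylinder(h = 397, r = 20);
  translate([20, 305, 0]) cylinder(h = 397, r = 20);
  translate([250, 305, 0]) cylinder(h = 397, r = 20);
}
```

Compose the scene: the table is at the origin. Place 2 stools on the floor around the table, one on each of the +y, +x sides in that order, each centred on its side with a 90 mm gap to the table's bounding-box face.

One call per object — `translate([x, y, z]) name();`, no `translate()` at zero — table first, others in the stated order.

table();
translate([187, 703, 0]) stool();
translate([734, 144, 0]) stool();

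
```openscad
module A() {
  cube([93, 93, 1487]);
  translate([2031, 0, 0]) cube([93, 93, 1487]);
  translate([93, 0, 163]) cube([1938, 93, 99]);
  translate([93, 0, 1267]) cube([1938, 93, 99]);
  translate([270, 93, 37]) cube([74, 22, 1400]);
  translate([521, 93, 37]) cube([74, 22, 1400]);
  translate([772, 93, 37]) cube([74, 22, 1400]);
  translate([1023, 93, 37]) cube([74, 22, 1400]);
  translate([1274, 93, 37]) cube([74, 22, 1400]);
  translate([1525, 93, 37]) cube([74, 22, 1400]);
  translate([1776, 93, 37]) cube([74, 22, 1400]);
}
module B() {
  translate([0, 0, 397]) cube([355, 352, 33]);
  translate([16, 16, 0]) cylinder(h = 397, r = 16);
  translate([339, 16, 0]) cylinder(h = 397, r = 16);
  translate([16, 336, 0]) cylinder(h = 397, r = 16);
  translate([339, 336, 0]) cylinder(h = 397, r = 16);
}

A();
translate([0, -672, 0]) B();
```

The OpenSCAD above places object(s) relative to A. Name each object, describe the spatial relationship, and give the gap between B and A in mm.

A is a fence section. B is a stool. The stool is on the floor beside the fence section on its −y side. The gap between the stool and the fence section is 320 mm.

The stool's nearest face is 320 mm from the fence section's −y face.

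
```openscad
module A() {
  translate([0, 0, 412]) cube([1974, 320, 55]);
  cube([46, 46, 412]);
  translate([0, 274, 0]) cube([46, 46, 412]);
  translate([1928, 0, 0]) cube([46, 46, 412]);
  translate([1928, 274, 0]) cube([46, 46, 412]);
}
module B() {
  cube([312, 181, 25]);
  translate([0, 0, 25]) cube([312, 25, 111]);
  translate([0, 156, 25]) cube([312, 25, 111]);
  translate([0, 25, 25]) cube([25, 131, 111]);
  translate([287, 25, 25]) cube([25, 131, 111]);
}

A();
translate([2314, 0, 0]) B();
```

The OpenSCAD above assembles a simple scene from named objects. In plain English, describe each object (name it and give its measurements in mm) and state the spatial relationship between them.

A is a bench: a 1974×320 mm seat slab, 55 mm thick, top at z = 467 mm, on four 46×46 mm square legs flush with the seat corners and standing on z = 0.

B is an open storage box with external size 312×181×136 mm and wall thickness 25 mm (the base is also 25 mm thick). The base covers the whole footprint; the four walls stand on the base, with the y-facing walls full-width and the x-facing walls fitting between their inner faces.

The open box is on the floor beside the bench on its +x side.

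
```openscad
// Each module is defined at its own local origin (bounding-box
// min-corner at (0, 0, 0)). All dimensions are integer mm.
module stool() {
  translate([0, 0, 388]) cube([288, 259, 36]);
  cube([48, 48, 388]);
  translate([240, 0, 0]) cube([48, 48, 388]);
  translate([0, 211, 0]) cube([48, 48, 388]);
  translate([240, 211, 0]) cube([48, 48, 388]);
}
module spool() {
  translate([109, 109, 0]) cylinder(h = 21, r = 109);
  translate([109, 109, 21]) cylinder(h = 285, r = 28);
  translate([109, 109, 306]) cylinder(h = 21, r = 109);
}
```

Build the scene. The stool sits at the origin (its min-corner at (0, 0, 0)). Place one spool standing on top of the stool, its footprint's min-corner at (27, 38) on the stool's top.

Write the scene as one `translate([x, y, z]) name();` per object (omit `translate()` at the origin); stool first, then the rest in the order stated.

stool();
translate([27, 38, 424]) spool();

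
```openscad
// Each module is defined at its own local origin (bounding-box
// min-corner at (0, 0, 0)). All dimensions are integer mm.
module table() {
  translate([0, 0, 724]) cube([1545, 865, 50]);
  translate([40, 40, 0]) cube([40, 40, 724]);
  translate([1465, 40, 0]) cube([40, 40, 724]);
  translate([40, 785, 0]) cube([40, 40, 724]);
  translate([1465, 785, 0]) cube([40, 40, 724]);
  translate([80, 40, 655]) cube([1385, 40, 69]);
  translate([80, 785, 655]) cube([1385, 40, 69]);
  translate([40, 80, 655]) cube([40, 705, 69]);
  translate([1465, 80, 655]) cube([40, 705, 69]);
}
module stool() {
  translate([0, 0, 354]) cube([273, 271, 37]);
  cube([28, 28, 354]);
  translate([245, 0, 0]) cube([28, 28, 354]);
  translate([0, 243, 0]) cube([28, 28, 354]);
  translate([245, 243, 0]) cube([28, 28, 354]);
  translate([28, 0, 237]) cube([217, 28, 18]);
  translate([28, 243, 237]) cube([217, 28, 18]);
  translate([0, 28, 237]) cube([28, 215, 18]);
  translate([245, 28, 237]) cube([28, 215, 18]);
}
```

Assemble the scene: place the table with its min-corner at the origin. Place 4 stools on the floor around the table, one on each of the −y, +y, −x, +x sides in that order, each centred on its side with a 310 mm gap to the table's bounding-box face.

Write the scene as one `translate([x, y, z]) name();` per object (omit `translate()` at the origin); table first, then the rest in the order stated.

table();
translate([636, -581, 0]) stool();
translate([636, 1175, 0]) stool();
translate([-583, 297, 0]) stool();
translate([1855, 297, 0]) stool();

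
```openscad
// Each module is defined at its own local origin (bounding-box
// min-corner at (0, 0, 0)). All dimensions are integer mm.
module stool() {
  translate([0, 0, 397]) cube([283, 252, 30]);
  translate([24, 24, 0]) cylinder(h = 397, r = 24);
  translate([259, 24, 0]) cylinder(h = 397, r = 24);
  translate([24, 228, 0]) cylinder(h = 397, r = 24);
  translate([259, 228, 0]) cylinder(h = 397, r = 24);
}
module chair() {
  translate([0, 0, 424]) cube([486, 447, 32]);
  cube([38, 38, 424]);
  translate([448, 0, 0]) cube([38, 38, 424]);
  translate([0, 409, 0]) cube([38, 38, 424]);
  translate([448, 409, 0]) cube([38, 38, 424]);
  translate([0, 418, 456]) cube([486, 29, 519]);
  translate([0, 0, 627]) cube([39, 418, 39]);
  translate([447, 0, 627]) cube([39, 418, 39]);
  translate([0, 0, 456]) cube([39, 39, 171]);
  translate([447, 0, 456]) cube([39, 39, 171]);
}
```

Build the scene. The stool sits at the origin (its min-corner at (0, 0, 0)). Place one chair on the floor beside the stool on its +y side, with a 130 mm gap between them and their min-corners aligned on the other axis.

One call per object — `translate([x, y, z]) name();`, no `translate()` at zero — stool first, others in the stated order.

stool();
translate([0, 382, 0]) chair();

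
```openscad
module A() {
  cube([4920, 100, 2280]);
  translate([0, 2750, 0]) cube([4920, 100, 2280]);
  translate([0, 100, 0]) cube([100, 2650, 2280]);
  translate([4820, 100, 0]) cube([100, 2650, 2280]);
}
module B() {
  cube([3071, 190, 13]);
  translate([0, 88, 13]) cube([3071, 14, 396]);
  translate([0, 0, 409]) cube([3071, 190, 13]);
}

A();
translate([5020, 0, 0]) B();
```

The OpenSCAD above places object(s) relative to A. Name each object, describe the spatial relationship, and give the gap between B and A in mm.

A is a house frame. B is an I-beam. The I-beam is on the floor beside the house frame on its +x side. The gap between the I-beam and the house frame is 100 mm.

The I-beam's nearest face is 100 mm from the house frame's +x face.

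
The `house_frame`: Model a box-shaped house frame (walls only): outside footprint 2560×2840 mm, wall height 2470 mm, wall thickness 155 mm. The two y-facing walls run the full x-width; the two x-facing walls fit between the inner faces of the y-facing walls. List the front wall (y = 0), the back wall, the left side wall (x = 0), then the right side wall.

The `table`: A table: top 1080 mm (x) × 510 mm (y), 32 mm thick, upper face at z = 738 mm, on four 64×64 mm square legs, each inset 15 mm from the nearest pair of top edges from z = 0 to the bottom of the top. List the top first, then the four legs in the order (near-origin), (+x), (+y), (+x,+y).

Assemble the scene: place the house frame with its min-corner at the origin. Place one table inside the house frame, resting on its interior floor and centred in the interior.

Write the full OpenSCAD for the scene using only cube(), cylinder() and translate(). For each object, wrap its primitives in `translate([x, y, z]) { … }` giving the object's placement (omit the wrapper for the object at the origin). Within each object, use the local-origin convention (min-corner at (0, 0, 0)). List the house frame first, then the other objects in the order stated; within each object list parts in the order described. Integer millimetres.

cube([2560, 155, 2470]);
translate([0, 2685, 0]) cube([2560, 155, 2470]);
translate([0, 155, 0]) cube([155, 2530, 2470]);
translate([2405, 155, 0]) cube([155, 2530, 2470]);
translate([740, 1165, 0]) {
  translate([0, 0, 706]) cube([1080, 510, 32]);
  translate([15, 15, 0]) cube([64, 64, 706]);
  translate([1001, 15, 0]) cube([64, 64, 706]);
  translate([15, 431, 0]) cube([64, 64, 706]);
  translate([1001, 431, 0]) cube([64, 64, 706]);
}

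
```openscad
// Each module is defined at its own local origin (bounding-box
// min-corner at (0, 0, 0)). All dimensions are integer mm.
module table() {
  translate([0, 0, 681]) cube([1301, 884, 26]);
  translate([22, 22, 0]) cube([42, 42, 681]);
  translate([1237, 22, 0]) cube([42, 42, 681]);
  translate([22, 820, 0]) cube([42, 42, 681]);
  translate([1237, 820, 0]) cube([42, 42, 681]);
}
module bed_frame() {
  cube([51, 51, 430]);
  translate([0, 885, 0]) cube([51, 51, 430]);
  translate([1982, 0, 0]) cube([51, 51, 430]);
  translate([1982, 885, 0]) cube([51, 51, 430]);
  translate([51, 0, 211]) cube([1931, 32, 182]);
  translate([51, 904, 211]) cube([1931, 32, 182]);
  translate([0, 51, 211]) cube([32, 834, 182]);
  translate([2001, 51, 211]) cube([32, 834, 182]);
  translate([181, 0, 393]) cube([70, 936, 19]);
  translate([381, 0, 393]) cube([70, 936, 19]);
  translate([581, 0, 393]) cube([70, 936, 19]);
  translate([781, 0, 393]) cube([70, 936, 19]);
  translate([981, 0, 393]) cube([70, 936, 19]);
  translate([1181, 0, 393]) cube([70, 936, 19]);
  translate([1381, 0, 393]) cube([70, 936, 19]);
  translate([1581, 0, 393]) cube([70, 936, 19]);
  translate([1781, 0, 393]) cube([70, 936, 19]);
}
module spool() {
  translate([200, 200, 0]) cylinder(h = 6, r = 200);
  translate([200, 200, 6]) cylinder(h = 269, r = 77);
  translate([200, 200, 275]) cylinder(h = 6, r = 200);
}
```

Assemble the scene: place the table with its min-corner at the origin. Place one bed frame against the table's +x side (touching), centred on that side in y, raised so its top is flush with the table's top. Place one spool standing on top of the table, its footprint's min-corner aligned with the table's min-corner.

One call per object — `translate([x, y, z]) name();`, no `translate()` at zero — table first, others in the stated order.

table();
translate([1301, -26, 277]) bed_frame();
translate([0, 0, 707]) spool();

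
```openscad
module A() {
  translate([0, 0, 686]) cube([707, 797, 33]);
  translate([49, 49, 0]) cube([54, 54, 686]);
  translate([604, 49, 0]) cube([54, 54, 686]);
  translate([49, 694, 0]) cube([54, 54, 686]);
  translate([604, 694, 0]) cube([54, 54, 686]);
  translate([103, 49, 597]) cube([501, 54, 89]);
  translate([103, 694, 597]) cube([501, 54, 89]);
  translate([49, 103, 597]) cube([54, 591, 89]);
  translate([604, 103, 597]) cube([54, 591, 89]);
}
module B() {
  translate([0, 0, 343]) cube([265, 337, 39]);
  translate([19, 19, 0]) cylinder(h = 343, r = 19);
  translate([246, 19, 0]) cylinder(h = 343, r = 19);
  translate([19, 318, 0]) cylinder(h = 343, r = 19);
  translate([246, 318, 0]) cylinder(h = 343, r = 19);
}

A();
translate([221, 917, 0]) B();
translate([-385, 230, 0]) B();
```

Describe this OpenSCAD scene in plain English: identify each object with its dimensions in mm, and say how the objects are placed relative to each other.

A is a table: top 707 mm (x) × 797 mm (y), 33 mm thick, upper face at z = 719 mm, on four 54×54 mm square legs, each inset 49 mm from the nearest pair of top edges, running from z = 0 to the bottom of the top. Four apron rails, 54 mm thick and 89 mm tall, run between adjacent legs with their top edges flush with the underside of the top and their outer faces flush with the legs' outer faces.

B is a four-legged stool. The seat is a 265×337×39 mm slab whose top surface is at z = 382 mm; four round legs, each 38 mm in diameter, run from the floor (z = 0) to the underside of the seat, each leg's axis is inset half a diameter from the nearest pair of seat edges (so the leg's bounding box is flush with the corner).

Two stools sit around the table at the +y, −x sides.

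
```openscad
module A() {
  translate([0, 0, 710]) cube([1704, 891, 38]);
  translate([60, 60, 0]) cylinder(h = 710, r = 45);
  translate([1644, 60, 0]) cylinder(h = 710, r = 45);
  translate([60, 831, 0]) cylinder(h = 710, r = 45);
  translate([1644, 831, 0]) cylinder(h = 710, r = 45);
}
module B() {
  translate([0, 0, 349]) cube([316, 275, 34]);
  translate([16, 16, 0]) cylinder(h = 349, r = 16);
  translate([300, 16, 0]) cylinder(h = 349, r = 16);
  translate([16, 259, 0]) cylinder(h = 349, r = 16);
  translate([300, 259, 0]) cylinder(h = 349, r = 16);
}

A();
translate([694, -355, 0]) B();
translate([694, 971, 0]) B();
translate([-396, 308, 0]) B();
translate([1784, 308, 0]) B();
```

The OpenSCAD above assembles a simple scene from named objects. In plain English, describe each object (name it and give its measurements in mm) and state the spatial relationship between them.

A is a table: top 1704 mm (x) × 891 mm (y), 38 mm thick, upper face at z = 748 mm, on four round legs of 90 mm diameter, each leg's bounding box inset 15 mm from the nearest pair of top edges, running from z = 0 to the bottom of the top.

B is a four-legged stool. The seat is a 316×275×34 mm slab whose top surface is at z = 383 mm; four round legs, each 32 mm in diameter, run from the floor (z = 0) to the underside of the seat, each leg's axis is inset half a diameter from the nearest pair of seat edges (so the leg's bounding box is flush with the corner).

Four stools sit around the table at the −y, +y, −x, +x sides.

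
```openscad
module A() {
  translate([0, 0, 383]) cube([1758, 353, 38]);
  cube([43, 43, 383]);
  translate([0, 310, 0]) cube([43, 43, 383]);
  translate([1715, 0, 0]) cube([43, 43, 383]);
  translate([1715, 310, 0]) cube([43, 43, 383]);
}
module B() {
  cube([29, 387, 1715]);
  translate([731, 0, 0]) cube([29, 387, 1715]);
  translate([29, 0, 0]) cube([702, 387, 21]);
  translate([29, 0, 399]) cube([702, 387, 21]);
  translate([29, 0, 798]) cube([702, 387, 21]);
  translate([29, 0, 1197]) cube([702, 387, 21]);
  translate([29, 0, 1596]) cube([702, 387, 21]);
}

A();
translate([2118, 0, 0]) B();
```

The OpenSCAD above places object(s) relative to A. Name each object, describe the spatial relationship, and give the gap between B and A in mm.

A is a bench. B is a bookshelf. The bookshelf is on the floor beside the bench on its +x side. The gap between the bookshelf and the bench is 360 mm.

The bookshelf's nearest face is 360 mm from the bench's +x face.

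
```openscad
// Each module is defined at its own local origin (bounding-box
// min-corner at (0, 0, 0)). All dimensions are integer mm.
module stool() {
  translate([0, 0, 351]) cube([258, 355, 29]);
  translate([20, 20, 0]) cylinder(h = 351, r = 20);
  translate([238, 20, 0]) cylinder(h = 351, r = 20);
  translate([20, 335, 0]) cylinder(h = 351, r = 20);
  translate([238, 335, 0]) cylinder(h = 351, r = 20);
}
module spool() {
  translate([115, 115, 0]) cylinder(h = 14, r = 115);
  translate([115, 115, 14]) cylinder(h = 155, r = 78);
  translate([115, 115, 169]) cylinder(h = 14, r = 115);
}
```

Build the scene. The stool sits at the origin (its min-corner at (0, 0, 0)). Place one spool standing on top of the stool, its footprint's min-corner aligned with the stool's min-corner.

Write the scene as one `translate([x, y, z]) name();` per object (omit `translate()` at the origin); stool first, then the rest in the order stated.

stool();
translate([0, 0, 380]) spool();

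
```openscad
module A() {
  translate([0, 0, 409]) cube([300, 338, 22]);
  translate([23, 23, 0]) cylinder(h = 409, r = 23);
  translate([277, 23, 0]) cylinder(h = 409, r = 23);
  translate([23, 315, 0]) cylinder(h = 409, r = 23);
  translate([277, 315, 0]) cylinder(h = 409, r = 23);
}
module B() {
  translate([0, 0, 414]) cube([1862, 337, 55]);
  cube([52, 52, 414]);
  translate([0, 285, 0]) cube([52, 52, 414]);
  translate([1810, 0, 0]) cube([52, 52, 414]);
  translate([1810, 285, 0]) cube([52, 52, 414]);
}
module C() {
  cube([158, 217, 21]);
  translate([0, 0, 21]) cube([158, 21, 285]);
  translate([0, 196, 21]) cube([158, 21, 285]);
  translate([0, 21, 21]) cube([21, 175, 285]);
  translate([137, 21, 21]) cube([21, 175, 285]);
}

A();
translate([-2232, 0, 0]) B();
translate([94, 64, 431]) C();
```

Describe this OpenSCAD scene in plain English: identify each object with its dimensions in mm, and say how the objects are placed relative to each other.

A is a four-legged stool. The seat is a 300×338×22 mm slab whose top surface is at z = 431 mm; four round legs, each 46 mm in diameter, run from the floor (z = 0) to the underside of the seat, each leg's axis is inset half a diameter from the nearest pair of seat edges (so the leg's bounding box is flush with the corner).

B is a long wooden bench with a 1862 mm (x) × 337 mm (y) seat, 55 mm thick, its top surface 469 mm above the floor. Four 52 mm square legs at the seat corners, flush with the edges, run from z = 0 to the seat underside.

C is an open storage box with external size 158×217×306 mm and wall thickness 21 mm (the base is also 21 mm thick). The base covers the whole footprint; the four walls stand on the base, with the y-facing walls full-width and the x-facing walls fitting between their inner faces.

The bench is on the floor beside the stool on its −x side. The open box is on top of the stool.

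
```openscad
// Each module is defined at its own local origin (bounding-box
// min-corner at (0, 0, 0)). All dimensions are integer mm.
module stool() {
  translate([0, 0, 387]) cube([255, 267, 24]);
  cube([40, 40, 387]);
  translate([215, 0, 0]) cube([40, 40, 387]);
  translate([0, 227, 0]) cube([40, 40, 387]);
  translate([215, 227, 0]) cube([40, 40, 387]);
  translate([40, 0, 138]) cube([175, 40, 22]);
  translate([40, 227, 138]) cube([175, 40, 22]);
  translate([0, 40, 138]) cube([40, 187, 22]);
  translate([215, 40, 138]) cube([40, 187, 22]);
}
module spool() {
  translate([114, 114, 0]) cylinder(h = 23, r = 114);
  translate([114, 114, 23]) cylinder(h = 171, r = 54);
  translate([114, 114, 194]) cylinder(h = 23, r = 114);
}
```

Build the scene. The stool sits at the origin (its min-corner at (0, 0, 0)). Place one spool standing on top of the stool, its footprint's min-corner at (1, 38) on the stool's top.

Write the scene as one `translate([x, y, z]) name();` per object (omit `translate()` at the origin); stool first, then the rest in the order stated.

stool();
translate([1, 38, 411]) spool();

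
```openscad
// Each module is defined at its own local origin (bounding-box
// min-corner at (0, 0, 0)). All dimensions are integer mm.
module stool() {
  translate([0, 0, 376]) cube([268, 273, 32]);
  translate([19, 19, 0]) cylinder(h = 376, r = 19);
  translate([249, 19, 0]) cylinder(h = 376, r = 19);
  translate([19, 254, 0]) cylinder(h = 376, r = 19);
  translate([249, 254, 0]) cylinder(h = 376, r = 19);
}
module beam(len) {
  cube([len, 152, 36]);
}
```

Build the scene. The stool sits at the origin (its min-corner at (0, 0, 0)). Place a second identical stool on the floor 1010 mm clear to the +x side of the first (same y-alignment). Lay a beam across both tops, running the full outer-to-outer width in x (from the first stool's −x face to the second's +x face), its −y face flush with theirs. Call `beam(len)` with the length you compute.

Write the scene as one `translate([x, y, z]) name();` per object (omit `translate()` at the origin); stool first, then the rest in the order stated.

stool();
translate([1278, 0, 0]) stool();
translate([0, 0, 408]) beam(1546);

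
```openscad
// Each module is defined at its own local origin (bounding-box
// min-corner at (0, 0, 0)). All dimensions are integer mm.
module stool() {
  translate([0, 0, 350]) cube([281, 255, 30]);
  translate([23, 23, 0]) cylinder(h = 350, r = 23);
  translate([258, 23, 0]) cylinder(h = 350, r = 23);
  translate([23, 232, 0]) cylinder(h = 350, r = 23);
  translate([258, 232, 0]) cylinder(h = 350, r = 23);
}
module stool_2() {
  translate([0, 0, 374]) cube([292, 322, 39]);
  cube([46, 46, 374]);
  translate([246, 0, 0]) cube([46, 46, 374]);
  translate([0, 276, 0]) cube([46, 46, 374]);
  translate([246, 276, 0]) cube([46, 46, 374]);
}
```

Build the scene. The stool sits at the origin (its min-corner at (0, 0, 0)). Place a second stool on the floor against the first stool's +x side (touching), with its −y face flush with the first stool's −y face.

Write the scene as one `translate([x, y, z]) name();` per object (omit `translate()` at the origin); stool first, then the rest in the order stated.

stool();
translate([281, 0, 0]) stool_2();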